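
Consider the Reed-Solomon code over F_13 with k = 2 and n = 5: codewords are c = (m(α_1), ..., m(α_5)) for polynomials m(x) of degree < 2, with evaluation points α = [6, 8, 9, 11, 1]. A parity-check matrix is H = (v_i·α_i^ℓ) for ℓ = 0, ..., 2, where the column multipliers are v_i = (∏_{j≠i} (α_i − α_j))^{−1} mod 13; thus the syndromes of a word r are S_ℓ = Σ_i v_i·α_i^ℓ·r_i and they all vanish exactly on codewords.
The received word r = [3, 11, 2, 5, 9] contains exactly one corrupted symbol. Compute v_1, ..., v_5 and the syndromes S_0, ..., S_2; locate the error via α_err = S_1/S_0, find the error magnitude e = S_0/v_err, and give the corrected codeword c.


S = (8, 10, 6), error at position 4, error magnitude e = 8, c = [3, 11, 2, 10, 9].

Step 1: column multipliers v_i = (∏_{j≠i}(α_i − α_j))^{−1} mod 13.
  i = 1 (α = 6): (6−8)(6−9)(6−11)(6−1) = (−2)·(−3)·(−5)·5 = −150 ≡ 6, so v_1 = 6^{−1} = 11 (mod 13).
  i = 2 (α = 8): (8−6)(8−9)(8−11)(8−1) = 2·(−1)·(−3)·7 = 42 ≡ 3, so v_2 = 3^{−1} = 9 (mod 13).
  i = 3 (α = 9): (9−6)(9−8)(9−11)(9−1) = 3·1·(−2)·8 = −48 ≡ 4, so v_3 = 4^{−1} = 10 (mod 13).
  i = 4 (α = 11): (11−6)(11−8)(11−9)(11−1) = 5·3·2·10 = 300 ≡ 1, so v_4 = 1^{−1} = 1 (mod 13).
  i = 5 (α = 1): (1−6)(1−8)(1−9)(1−11) = (−5)·(−7)·(−8)·(−10) = 2800 ≡ 5, so v_5 = 5^{−1} = 8 (mod 13).
  v = [11, 9, 10, 1, 8].
Step 2: syndromes of r = [3, 11, 2, 5, 9] (all sums mod 13).
  S_0 = Σ v_i r_i = 11·3 + 9·11 + 10·2 + 1·5 + 8·9 = 229 ≡ 8.
  S_1 = Σ v_i α_i r_i = 11·6·3 + 9·8·11 + 10·9·2 + 1·11·5 + 8·1·9 = 1297 ≡ 10.
  α_i^2 mod 13 = [10, 12, 3, 4, 1].
  S_2 = Σ v_i α_i^2 r_i = 11·10·3 + 9·12·11 + 10·3·2 + 1·4·5 + 8·1·9 = 1670 ≡ 6.
  S = (8, 10, 6) ≠ 0, so r is not a codeword (an error is present).
Step 3: locate the error. For a single error e at position i, S_ℓ = v_i·e·α_i^ℓ, so α_err = S_1/S_0.
  S_0^{−1} = 8^{−1} = 5 (mod 13), so α_err = 10·5 = 50 ≡ 11 = α_4. Error position i = 4.
  Consistency check: S_2/S_1 = 6·4 = 24 ≡ 11 = α_err ✓ (single-error assumption holds).
Step 4: error magnitude e = S_0/v_4 = S_0·∏_{j≠4}(α_4 − α_j) = 8·1 = 8 ≡ 8 (mod 13).
Step 5: correct position 4: c_4 = r_4 − e = 5 − 8 ≡ 10 (mod 13). Hence c = [3, 11, 2, 10, 9].
  Check: interpolating c through the α_i gives m(x) = 5 + 4·x (degree < 2) with m(α_i) = c_i for every i, so c is indeed a codeword.


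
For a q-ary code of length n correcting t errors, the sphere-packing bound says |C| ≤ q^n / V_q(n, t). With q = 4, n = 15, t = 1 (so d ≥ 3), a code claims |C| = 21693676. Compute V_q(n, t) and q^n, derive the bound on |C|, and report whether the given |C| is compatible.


V_q(n, t) = 46, q^n = 1073741824, Hamming bound = 23342213, |C| = 21693676 ≤ bound (satisfied).

Step 1: Compute V_q(n, t) = Σ_{j=0}^1 C(n, j) (q−1)^j.
  j = 0: C(15,0)·(3)^0 = 1·1 = 1.
  j = 1: C(15,1)·(3)^1 = 15·3 = 45.
  V_q(n, t) = 1 + 45 = 46.
Step 2: q^n = 4^15 = 1073741824.
Step 3: Hamming bound ⌊q^n / V_q(n,t)⌋ = ⌊1073741824/46⌋ = 23342213.
Step 4: Compare |C| = 21693676 to 23342213: satisfied.
The claimed |C| lies below the Hamming bound.


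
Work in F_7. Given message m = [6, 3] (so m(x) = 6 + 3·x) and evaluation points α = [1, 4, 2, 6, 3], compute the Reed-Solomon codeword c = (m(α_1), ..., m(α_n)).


c = [2, 4, 5, 3, 1]

Message polynomial: m(x) = 6 + 3·x (mod 7).
For each evaluation point α_i, compute m(α_i) mod 7:
  α_1 = 1: Horner steps 3 → 2, so m(1) = 2.
  α_2 = 4: Horner steps 3 → 4, so m(4) = 4.
  α_3 = 2: Horner steps 3 → 5, so m(2) = 5.
  α_4 = 6: Horner steps 3 → 3, so m(6) = 3.
  α_5 = 3: Horner steps 3 → 1, so m(3) = 1.
Codeword c = [2, 4, 5, 3, 1] ∈ F_7^5.


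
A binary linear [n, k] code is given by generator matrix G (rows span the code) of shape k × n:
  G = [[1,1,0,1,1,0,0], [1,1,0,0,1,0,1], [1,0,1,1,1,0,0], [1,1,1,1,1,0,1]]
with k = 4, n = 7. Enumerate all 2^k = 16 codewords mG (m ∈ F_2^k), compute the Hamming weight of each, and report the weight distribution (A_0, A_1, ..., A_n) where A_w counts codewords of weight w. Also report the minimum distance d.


Weight distribution: A_0 = 1, A_2 = 7, A_4 = 7, A_6 = 1. Minimum distance d = 2.

Enumerate all 2^4 = 16 messages m ∈ F_2^4.
For each, compute codeword c = mG in F_2^7, then tally its weight.
  m = 0000 → c = 0000000, weight = 0.
  m = 1000 → c = 1101100, weight = 4.
  m = 0100 → c = 1100101, weight = 4.
  m = 1100 → c = 0001001, weight = 2.
  m = 0010 → c = 1011100, weight = 4.
  m = 1010 → c = 0110000, weight = 2.
  m = 0110 → c = 0111001, weight = 4.
  m = 1110 → c = 1010101, weight = 4.
  m = 0001 → c = 1111101, weight = 6.
  m = 1001 → c = 0010001, weight = 2.
  m = 0101 → c = 0011000, weight = 2.
  m = 1101 → c = 1110100, weight = 4.
  m = 0011 → c = 0100001, weight = 2.
  m = 1011 → c = 1001101, weight = 4.
  m = 0111 → c = 1000100, weight = 2.
  m = 1111 → c = 0101000, weight = 2.
Tally weights:
  weight 0: 1 codewords.
  weight 2: 7 codewords.
  weight 4: 7 codewords.
  weight 6: 1 codewords.
Minimum distance d = smallest w > 0 with A_w > 0 = 2.
Sanity: Σ A_w = 16 = 2^4 = 16 ✓.


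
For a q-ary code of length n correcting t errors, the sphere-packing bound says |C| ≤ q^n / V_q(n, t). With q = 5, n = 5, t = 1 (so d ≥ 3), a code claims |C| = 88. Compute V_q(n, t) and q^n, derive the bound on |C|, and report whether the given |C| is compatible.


V_q(n, t) = 21, q^n = 3125, Hamming bound = 148, |C| = 88 ≤ bound (satisfied).

Step 1: Compute V_q(n, t) = Σ_{j=0}^1 C(n, j) (q−1)^j.
  j = 0: C(5,0)·(4)^0 = 1·1 = 1.
  j = 1: C(5,1)·(4)^1 = 5·4 = 20.
  V_q(n, t) = 1 + 20 = 21.
Step 2: q^n = 5^5 = 3125.
Step 3: Hamming bound ⌊q^n / V_q(n,t)⌋ = ⌊3125/21⌋ = 148.
Step 4: Compare |C| = 88 to 148: satisfied.
The claimed |C| lies below the Hamming bound.


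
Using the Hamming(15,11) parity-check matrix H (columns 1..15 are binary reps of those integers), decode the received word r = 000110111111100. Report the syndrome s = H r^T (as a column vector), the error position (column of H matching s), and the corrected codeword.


s = (0, 1, 1, 1)^T, error position = 7, corrected codeword c = 000110011111100

Compute s = H r^T mod 2 one row at a time:
  s_1 = 1 + 1 + 1 + 1 + 1 + 1 + 0 + 0 = 6 ≡ 0 (mod 2).
  s_2 = 1 + 1 + 0 + 1 + 1 + 1 + 0 + 0 = 5 ≡ 1 (mod 2).
  s_3 = 0 + 0 + 0 + 1 + 1 + 1 + 0 + 0 = 3 ≡ 1 (mod 2).
  s_4 = 0 + 0 + 1 + 1 + 1 + 1 + 1 + 0 = 5 ≡ 1 (mod 2).
s = (0, 1, 1, 1)^T — this equals column 7 of H (binary 0111), so error is at position 7.
Correct: flip bit 7 of r = 000110111111100 to get c = 000110011111100.


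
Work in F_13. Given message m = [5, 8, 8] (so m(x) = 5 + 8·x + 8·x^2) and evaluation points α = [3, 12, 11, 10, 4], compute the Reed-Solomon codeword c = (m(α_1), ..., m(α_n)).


c = [10, 5, 8, 1, 9]

Message polynomial: m(x) = 5 + 8·x + 8·x^2 (mod 13).
For each evaluation point α_i, compute m(α_i) mod 13:
  α_1 = 3: Horner steps 8 → 6 → 10, so m(3) = 10.
  α_2 = 12: Horner steps 8 → 0 → 5, so m(12) = 5.
  α_3 = 11: Horner steps 8 → 5 → 8, so m(11) = 8.
  α_4 = 10: Horner steps 8 → 10 → 1, so m(10) = 1.
  α_5 = 4: Horner steps 8 → 1 → 9, so m(4) = 9.
Codeword c = [10, 5, 8, 1, 9] ∈ F_13^5.


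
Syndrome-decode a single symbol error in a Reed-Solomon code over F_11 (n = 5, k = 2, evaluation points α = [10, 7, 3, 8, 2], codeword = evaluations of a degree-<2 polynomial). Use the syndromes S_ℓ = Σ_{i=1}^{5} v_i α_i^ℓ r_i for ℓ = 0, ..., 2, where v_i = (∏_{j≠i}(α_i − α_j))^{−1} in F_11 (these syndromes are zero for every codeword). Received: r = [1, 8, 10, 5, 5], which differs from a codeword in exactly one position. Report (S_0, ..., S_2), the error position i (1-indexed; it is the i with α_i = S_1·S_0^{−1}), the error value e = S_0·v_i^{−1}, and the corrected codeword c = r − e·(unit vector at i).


S = (6, 4, 10), error at position 4, error magnitude e = 3, c = [1, 8, 10, 2, 5].

Step 1: column multipliers v_i = (∏_{j≠i}(α_i − α_j))^{−1} mod 11.
  i = 1 (α = 10): (10−7)(10−3)(10−8)(10−2) = 3·7·2·8 = 336 ≡ 6, so v_1 = 6^{−1} = 2 (mod 11).
  i = 2 (α = 7): (7−10)(7−3)(7−8)(7−2) = (−3)·4·(−1)·5 = 60 ≡ 5, so v_2 = 5^{−1} = 9 (mod 11).
  i = 3 (α = 3): (3−10)(3−7)(3−8)(3−2) = (−7)·(−4)·(−5)·1 = −140 ≡ 3, so v_3 = 3^{−1} = 4 (mod 11).
  i = 4 (α = 8): (8−10)(8−7)(8−3)(8−2) = (−2)·1·5·6 = −60 ≡ 6, so v_4 = 6^{−1} = 2 (mod 11).
  i = 5 (α = 2): (2−10)(2−7)(2−3)(2−8) = (−8)·(−5)·(−1)·(−6) = 240 ≡ 9, so v_5 = 9^{−1} = 5 (mod 11).
  v = [2, 9, 4, 2, 5].
Step 2: syndromes of r = [1, 8, 10, 5, 5] (all sums mod 11).
  S_0 = Σ v_i r_i = 2·1 + 9·8 + 4·10 + 2·5 + 5·5 = 149 ≡ 6.
  S_1 = Σ v_i α_i r_i = 2·10·1 + 9·7·8 + 4·3·10 + 2·8·5 + 5·2·5 = 774 ≡ 4.
  α_i^2 mod 11 = [1, 5, 9, 9, 4].
  S_2 = Σ v_i α_i^2 r_i = 2·1·1 + 9·5·8 + 4·9·10 + 2·9·5 + 5·4·5 = 912 ≡ 10.
  S = (6, 4, 10) ≠ 0, so r is not a codeword (an error is present).
Step 3: locate the error. For a single error e at position i, S_ℓ = v_i·e·α_i^ℓ, so α_err = S_1/S_0.
  S_0^{−1} = 6^{−1} = 2 (mod 11), so α_err = 4·2 = 8 ≡ 8 = α_4. Error position i = 4.
  Consistency check: S_2/S_1 = 10·3 = 30 ≡ 8 = α_err ✓ (single-error assumption holds).
Step 4: error magnitude e = S_0/v_4 = S_0·∏_{j≠4}(α_4 − α_j) = 6·6 = 36 ≡ 3 (mod 11).
Step 5: correct position 4: c_4 = r_4 − e = 5 − 3 ≡ 2 (mod 11). Hence c = [1, 8, 10, 2, 5].
  Check: interpolating c through the α_i gives m(x) = 6 + 5·x (degree < 2) with m(α_i) = c_i for every i, so c is indeed a codeword.


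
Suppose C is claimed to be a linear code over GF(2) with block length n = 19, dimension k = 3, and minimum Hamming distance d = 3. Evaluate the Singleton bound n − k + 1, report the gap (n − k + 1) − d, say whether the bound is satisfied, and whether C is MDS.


Singleton RHS = n − k + 1 = 17, slack = 14, bound satisfied, not MDS.

Singleton bound: d ≤ n − k + 1.
Here n = 19, k = 3, so n − k + 1 = 17.
Given d = 3, check d ≤ 17: YES.
Slack = (n − k + 1) − d = 14.
The code is NOT MDS (slack = 14 > 0).
Description: the claimed parameters are [19, 3, 3]_2; such a code would be non-MDS.


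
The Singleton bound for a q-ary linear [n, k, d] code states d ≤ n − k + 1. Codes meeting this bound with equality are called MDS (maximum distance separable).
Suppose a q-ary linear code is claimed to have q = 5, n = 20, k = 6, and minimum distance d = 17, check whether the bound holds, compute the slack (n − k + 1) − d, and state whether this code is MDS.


Singleton RHS = n − k + 1 = 15, slack = -2, bound violated (no such code; not MDS).

Singleton bound: d ≤ n − k + 1.
Here n = 20, k = 6, so n − k + 1 = 15.
Given d = 17, check d ≤ 15: NO.
Slack = (n − k + 1) − d = -2.
The slack is negative: d = 17 exceeds n − k + 1 = 15 by 2, so the Singleton bound is violated and no linear [20, 6, 17]_5 code can exist. In particular it is not MDS (MDS requires d = n − k + 1 exactly).
Description: the claimed parameters are [20, 6, 17]_5; such a code would be impossible (violates the Singleton bound).


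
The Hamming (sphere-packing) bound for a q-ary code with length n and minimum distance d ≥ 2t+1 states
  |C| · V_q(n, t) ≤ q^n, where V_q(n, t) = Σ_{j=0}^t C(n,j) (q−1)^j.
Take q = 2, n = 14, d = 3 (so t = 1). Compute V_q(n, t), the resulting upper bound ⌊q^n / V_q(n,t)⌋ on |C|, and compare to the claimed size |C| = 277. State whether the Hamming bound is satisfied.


V_q(n, t) = 15, q^n = 16384, Hamming bound = 1092, |C| = 277 ≤ bound (satisfied).

Step 1: Compute V_q(n, t) = Σ_{j=0}^1 C(n, j) (q−1)^j.
  j = 0: C(14,0)·(1)^0 = 1·1 = 1.
  j = 1: C(14,1)·(1)^1 = 14·1 = 14.
  V_q(n, t) = 1 + 14 = 15.
Step 2: q^n = 2^14 = 16384.
Step 3: Hamming bound ⌊q^n / V_q(n,t)⌋ = ⌊16384/15⌋ = 1092.
Step 4: Compare |C| = 277 to 1092: satisfied.
The claimed |C| lies below the Hamming bound.


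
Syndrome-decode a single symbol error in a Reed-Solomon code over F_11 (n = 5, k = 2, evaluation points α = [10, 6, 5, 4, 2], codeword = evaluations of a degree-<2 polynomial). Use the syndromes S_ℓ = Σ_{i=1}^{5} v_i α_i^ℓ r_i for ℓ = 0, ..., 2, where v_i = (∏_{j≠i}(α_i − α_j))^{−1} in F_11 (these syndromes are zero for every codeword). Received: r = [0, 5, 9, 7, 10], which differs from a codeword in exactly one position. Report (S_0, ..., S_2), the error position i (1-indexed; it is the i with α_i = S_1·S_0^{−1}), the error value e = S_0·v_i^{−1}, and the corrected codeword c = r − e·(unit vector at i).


S = (3, 1, 4), error at position 4, error magnitude e = 5, c = [0, 5, 9, 2, 10].

Step 1: column multipliers v_i = (∏_{j≠i}(α_i − α_j))^{−1} mod 11.
  i = 1 (α = 10): (10−6)(10−5)(10−4)(10−2) = 4·5·6·8 = 960 ≡ 3, so v_1 = 3^{−1} = 4 (mod 11).
  i = 2 (α = 6): (6−10)(6−5)(6−4)(6−2) = (−4)·1·2·4 = −32 ≡ 1, so v_2 = 1^{−1} = 1 (mod 11).
  i = 3 (α = 5): (5−10)(5−6)(5−4)(5−2) = (−5)·(−1)·1·3 = 15 ≡ 4, so v_3 = 4^{−1} = 3 (mod 11).
  i = 4 (α = 4): (4−10)(4−6)(4−5)(4−2) = (−6)·(−2)·(−1)·2 = −24 ≡ 9, so v_4 = 9^{−1} = 5 (mod 11).
  i = 5 (α = 2): (2−10)(2−6)(2−5)(2−4) = (−8)·(−4)·(−3)·(−2) = 192 ≡ 5, so v_5 = 5^{−1} = 9 (mod 11).
  v = [4, 1, 3, 5, 9].
Step 2: syndromes of r = [0, 5, 9, 7, 10] (all sums mod 11).
  S_0 = Σ v_i r_i = 4·0 + 1·5 + 3·9 + 5·7 + 9·10 = 157 ≡ 3.
  S_1 = Σ v_i α_i r_i = 4·10·0 + 1·6·5 + 3·5·9 + 5·4·7 + 9·2·10 = 485 ≡ 1.
  α_i^2 mod 11 = [1, 3, 3, 5, 4].
  S_2 = Σ v_i α_i^2 r_i = 4·1·0 + 1·3·5 + 3·3·9 + 5·5·7 + 9·4·10 = 631 ≡ 4.
  S = (3, 1, 4) ≠ 0, so r is not a codeword (an error is present).
Step 3: locate the error. For a single error e at position i, S_ℓ = v_i·e·α_i^ℓ, so α_err = S_1/S_0.
  S_0^{−1} = 3^{−1} = 4 (mod 11), so α_err = 1·4 = 4 ≡ 4 = α_4. Error position i = 4.
  Consistency check: S_2/S_1 = 4·1 = 4 ≡ 4 = α_err ✓ (single-error assumption holds).
Step 4: error magnitude e = S_0/v_4 = S_0·∏_{j≠4}(α_4 − α_j) = 3·9 = 27 ≡ 5 (mod 11).
Step 5: correct position 4: c_4 = r_4 − e = 7 − 5 ≡ 2 (mod 11). Hence c = [0, 5, 9, 2, 10].
  Check: interpolating c through the α_i gives m(x) = 7 + 7·x (degree < 2) with m(α_i) = c_i for every i, so c is indeed a codeword.


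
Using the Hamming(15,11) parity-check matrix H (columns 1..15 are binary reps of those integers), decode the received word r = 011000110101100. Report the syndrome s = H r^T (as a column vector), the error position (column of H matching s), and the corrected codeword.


s = (0, 1, 0, 1)^T, error position = 5, corrected codeword c = 011010110101100

Compute s = H r^T mod 2 one row at a time:
  s_1 = 1 + 0 + 1 + 0 + 1 + 1 + 0 + 0 = 4 ≡ 0 (mod 2).
  s_2 = 0 + 0 + 0 + 1 + 1 + 1 + 0 + 0 = 3 ≡ 1 (mod 2).
  s_3 = 1 + 1 + 0 + 1 + 1 + 0 + 0 + 0 = 4 ≡ 0 (mod 2).
  s_4 = 0 + 1 + 0 + 1 + 0 + 0 + 1 + 0 = 3 ≡ 1 (mod 2).
s = (0, 1, 0, 1)^T — this equals column 5 of H (binary 0101), so error is at position 5.
Correct: flip bit 5 of r = 011000110101100 to get c = 011010110101100.


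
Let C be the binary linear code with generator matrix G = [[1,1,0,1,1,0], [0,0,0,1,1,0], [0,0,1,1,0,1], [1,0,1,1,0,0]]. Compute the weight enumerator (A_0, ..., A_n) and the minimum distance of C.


Weight distribution: A_0 = 1, A_2 = 4, A_3 = 6, A_4 = 3, A_5 = 2. Minimum distance d = 2.

Enumerate all 2^4 = 16 messages m ∈ F_2^4.
For each, compute codeword c = mG in F_2^6, then tally its weight.
  m = 0000 → c = 000000, weight = 0.
  m = 1000 → c = 110110, weight = 4.
  m = 0100 → c = 000110, weight = 2.
  m = 1100 → c = 110000, weight = 2.
  m = 0010 → c = 001101, weight = 3.
  m = 1010 → c = 111011, weight = 5.
  m = 0110 → c = 001011, weight = 3.
  m = 1110 → c = 111101, weight = 5.
  m = 0001 → c = 101100, weight = 3.
  m = 1001 → c = 011010, weight = 3.
  m = 0101 → c = 101010, weight = 3.
  m = 1101 → c = 011100, weight = 3.
  m = 0011 → c = 100001, weight = 2.
  m = 1011 → c = 010111, weight = 4.
  m = 0111 → c = 100111, weight = 4.
  m = 1111 → c = 010001, weight = 2.
Tally weights:
  weight 0: 1 codewords.
  weight 2: 4 codewords.
  weight 3: 6 codewords.
  weight 4: 3 codewords.
  weight 5: 2 codewords.
Minimum distance d = smallest w > 0 with A_w > 0 = 2.
Sanity: Σ A_w = 16 = 2^4 = 16 ✓.


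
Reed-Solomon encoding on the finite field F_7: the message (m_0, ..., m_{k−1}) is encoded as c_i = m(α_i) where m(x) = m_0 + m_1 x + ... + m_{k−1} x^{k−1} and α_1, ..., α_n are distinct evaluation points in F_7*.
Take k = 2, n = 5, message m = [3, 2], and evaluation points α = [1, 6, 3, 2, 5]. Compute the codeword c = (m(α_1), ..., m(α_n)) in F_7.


c = [5, 1, 2, 0, 6]

Message polynomial: m(x) = 3 + 2·x (mod 7).
For each evaluation point α_i, compute m(α_i) mod 7:
  α_1 = 1: Horner steps 2 → 5, so m(1) = 5.
  α_2 = 6: Horner steps 2 → 1, so m(6) = 1.
  α_3 = 3: Horner steps 2 → 2, so m(3) = 2.
  α_4 = 2: Horner steps 2 → 0, so m(2) = 0.
  α_5 = 5: Horner steps 2 → 6, so m(5) = 6.
Codeword c = [5, 1, 2, 0, 6] ∈ F_7^5.


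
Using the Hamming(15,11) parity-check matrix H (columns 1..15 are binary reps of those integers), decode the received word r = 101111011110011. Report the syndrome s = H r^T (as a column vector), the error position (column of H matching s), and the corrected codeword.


s = (0, 1, 0, 0)^T, error position = 4, corrected codeword c = 101011011110011

Compute s = H r^T mod 2 one row at a time:
  s_1 = 1 + 1 + 1 + 1 + 0 + 0 + 1 + 1 = 6 ≡ 0 (mod 2).
  s_2 = 1 + 1 + 1 + 0 + 0 + 0 + 1 + 1 = 5 ≡ 1 (mod 2).
  s_3 = 0 + 1 + 1 + 0 + 1 + 1 + 1 + 1 = 6 ≡ 0 (mod 2).
  s_4 = 1 + 1 + 1 + 0 + 1 + 1 + 0 + 1 = 6 ≡ 0 (mod 2).
s = (0, 1, 0, 0)^T — this equals column 4 of H (binary 0100), so error is at position 4.
Correct: flip bit 4 of r = 101111011110011 to get c = 101011011110011.


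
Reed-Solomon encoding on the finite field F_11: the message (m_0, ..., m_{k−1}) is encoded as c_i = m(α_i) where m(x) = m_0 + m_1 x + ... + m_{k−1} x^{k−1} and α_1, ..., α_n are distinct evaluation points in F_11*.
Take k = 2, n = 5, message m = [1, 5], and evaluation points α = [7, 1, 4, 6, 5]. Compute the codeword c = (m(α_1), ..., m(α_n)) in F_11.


c = [3, 6, 10, 9, 4]

Message polynomial: m(x) = 1 + 5·x (mod 11).
For each evaluation point α_i, compute m(α_i) mod 11:
  α_1 = 7: Horner steps 5 → 3, so m(7) = 3.
  α_2 = 1: Horner steps 5 → 6, so m(1) = 6.
  α_3 = 4: Horner steps 5 → 10, so m(4) = 10.
  α_4 = 6: Horner steps 5 → 9, so m(6) = 9.
  α_5 = 5: Horner steps 5 → 4, so m(5) = 4.
Codeword c = [3, 6, 10, 9, 4] ∈ F_11^5.


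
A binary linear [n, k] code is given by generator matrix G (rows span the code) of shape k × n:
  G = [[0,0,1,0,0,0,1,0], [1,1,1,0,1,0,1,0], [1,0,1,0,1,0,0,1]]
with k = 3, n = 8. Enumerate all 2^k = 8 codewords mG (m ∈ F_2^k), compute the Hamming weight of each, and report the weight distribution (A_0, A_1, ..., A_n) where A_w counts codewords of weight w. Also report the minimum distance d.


Weight distribution: A_0 = 1, A_2 = 1, A_3 = 3, A_4 = 2, A_5 = 1. Minimum distance d = 2.

Enumerate all 2^3 = 8 messages m ∈ F_2^3.
For each, compute codeword c = mG in F_2^8, then tally its weight.
  m = 000 → c = 00000000, weight = 0.
  m = 100 → c = 00100010, weight = 2.
  m = 010 → c = 11101010, weight = 5.
  m = 110 → c = 11001000, weight = 3.
  m = 001 → c = 10101001, weight = 4.
  m = 101 → c = 10001011, weight = 4.
  m = 011 → c = 01000011, weight = 3.
  m = 111 → c = 01100001, weight = 3.
Tally weights:
  weight 0: 1 codewords.
  weight 2: 1 codewords.
  weight 3: 3 codewords.
  weight 4: 2 codewords.
  weight 5: 1 codewords.
Minimum distance d = smallest w > 0 with A_w > 0 = 2.
Sanity: Σ A_w = 8 = 2^3 = 8 ✓.


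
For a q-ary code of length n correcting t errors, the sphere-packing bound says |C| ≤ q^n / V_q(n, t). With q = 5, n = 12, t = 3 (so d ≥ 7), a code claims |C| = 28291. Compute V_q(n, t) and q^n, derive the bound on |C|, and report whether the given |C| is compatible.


V_q(n, t) = 15185, q^n = 244140625, Hamming bound = 16077, |C| = 28291 > bound (violated).

Step 1: Compute V_q(n, t) = Σ_{j=0}^3 C(n, j) (q−1)^j.
  j = 0: C(12,0)·(4)^0 = 1·1 = 1.
  j = 1: C(12,1)·(4)^1 = 12·4 = 48.
  j = 2: C(12,2)·(4)^2 = 66·16 = 1056.
  j = 3: C(12,3)·(4)^3 = 220·64 = 14080.
  V_q(n, t) = 1 + 48 + 1056 + 14080 = 15185.
Step 2: q^n = 5^12 = 244140625.
Step 3: Hamming bound ⌊q^n / V_q(n,t)⌋ = ⌊244140625/15185⌋ = 16077.
Step 4: Compare |C| = 28291 to 16077: violated.
The claimed |C| lies above the Hamming bound, so no 5-ary code of length 12 with d ≥ 7 can have 28291 codewords.


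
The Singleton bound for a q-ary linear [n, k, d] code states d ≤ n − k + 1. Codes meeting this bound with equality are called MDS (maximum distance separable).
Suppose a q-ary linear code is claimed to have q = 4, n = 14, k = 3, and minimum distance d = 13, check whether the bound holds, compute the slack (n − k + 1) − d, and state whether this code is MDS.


Singleton RHS = n − k + 1 = 12, slack = -1, bound violated (no such code; not MDS).

Singleton bound: d ≤ n − k + 1.
Here n = 14, k = 3, so n − k + 1 = 12.
Given d = 13, check d ≤ 12: NO.
Slack = (n − k + 1) − d = -1.
The slack is negative: d = 13 exceeds n − k + 1 = 12 by 1, so the Singleton bound is violated and no linear [14, 3, 13]_4 code can exist. In particular it is not MDS (MDS requires d = n − k + 1 exactly).
Description: the claimed parameters are [14, 3, 13]_4; such a code would be impossible (violates the Singleton bound).


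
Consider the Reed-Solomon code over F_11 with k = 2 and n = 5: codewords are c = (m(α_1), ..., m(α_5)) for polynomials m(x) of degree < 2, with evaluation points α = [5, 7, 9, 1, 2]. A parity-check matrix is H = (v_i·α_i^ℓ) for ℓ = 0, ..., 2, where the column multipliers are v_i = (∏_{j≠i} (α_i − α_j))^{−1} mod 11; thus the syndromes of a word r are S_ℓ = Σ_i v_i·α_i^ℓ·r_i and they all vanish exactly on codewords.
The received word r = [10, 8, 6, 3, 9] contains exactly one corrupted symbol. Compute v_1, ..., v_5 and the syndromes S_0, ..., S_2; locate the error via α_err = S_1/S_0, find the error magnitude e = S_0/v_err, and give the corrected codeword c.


S = (8, 5, 10), error at position 5, error magnitude e = 7, c = [10, 8, 6, 3, 2].

Step 1: column multipliers v_i = (∏_{j≠i}(α_i − α_j))^{−1} mod 11.
  i = 1 (α = 5): (5−7)(5−9)(5−1)(5−2) = (−2)·(−4)·4·3 = 96 ≡ 8, so v_1 = 8^{−1} = 7 (mod 11).
  i = 2 (α = 7): (7−5)(7−9)(7−1)(7−2) = 2·(−2)·6·5 = −120 ≡ 1, so v_2 = 1^{−1} = 1 (mod 11).
  i = 3 (α = 9): (9−5)(9−7)(9−1)(9−2) = 4·2·8·7 = 448 ≡ 8, so v_3 = 8^{−1} = 7 (mod 11).
  i = 4 (α = 1): (1−5)(1−7)(1−9)(1−2) = (−4)·(−6)·(−8)·(−1) = 192 ≡ 5, so v_4 = 5^{−1} = 9 (mod 11).
  i = 5 (α = 2): (2−5)(2−7)(2−9)(2−1) = (−3)·(−5)·(−7)·1 = −105 ≡ 5, so v_5 = 5^{−1} = 9 (mod 11).
  v = [7, 1, 7, 9, 9].
Step 2: syndromes of r = [10, 8, 6, 3, 9] (all sums mod 11).
  S_0 = Σ v_i r_i = 7·10 + 1·8 + 7·6 + 9·3 + 9·9 = 228 ≡ 8.
  S_1 = Σ v_i α_i r_i = 7·5·10 + 1·7·8 + 7·9·6 + 9·1·3 + 9·2·9 = 973 ≡ 5.
  α_i^2 mod 11 = [3, 5, 4, 1, 4].
  S_2 = Σ v_i α_i^2 r_i = 7·3·10 + 1·5·8 + 7·4·6 + 9·1·3 + 9·4·9 = 769 ≡ 10.
  S = (8, 5, 10) ≠ 0, so r is not a codeword (an error is present).
Step 3: locate the error. For a single error e at position i, S_ℓ = v_i·e·α_i^ℓ, so α_err = S_1/S_0.
  S_0^{−1} = 8^{−1} = 7 (mod 11), so α_err = 5·7 = 35 ≡ 2 = α_5. Error position i = 5.
  Consistency check: S_2/S_1 = 10·9 = 90 ≡ 2 = α_err ✓ (single-error assumption holds).
Step 4: error magnitude e = S_0/v_5 = S_0·∏_{j≠5}(α_5 − α_j) = 8·5 = 40 ≡ 7 (mod 11).
Step 5: correct position 5: c_5 = r_5 − e = 9 − 7 ≡ 2 (mod 11). Hence c = [10, 8, 6, 3, 2].
  Check: interpolating c through the α_i gives m(x) = 4 + 10·x (degree < 2) with m(α_i) = c_i for every i, so c is indeed a codeword.


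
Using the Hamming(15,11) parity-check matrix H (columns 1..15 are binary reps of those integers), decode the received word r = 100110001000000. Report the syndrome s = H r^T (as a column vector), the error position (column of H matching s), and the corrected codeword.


s = (1, 0, 0, 1)^T, error position = 9, corrected codeword c = 100110000000000

Compute s = H r^T mod 2 one row at a time:
  s_1 = 0 + 1 + 0 + 0 + 0 + 0 + 0 + 0 = 1 ≡ 1 (mod 2).
  s_2 = 1 + 1 + 0 + 0 + 0 + 0 + 0 + 0 = 2 ≡ 0 (mod 2).
  s_3 = 0 + 0 + 0 + 0 + 0 + 0 + 0 + 0 = 0 ≡ 0 (mod 2).
  s_4 = 1 + 0 + 1 + 0 + 1 + 0 + 0 + 0 = 3 ≡ 1 (mod 2).
s = (1, 0, 0, 1)^T — this equals column 9 of H (binary 1001), so error is at position 9.
Correct: flip bit 9 of r = 100110001000000 to get c = 100110000000000.


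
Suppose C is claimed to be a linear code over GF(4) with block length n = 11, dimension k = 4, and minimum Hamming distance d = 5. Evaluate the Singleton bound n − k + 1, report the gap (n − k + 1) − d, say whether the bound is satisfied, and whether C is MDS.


Singleton RHS = n − k + 1 = 8, slack = 3, bound satisfied, not MDS.

Singleton bound: d ≤ n − k + 1.
Here n = 11, k = 4, so n − k + 1 = 8.
Given d = 5, check d ≤ 8: YES.
Slack = (n − k + 1) − d = 3.
The code is NOT MDS (slack = 3 > 0).
Description: the claimed parameters are [11, 4, 5]_4; such a code would be non-MDS.


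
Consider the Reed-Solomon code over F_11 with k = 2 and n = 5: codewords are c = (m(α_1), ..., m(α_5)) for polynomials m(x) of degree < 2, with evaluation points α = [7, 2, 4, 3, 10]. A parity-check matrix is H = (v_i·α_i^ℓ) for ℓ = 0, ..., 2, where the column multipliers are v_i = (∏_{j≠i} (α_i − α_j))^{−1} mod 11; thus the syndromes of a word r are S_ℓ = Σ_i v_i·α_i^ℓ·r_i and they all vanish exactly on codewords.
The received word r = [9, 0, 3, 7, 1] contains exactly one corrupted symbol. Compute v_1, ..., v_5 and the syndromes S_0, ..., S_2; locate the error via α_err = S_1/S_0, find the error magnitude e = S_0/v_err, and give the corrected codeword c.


S = (1, 7, 5), error at position 1, error magnitude e = 7, c = [2, 0, 3, 7, 1].

Step 1: column multipliers v_i = (∏_{j≠i}(α_i − α_j))^{−1} mod 11.
  i = 1 (α = 7): (7−2)(7−4)(7−3)(7−10) = 5·3·4·(−3) = −180 ≡ 7, so v_1 = 7^{−1} = 8 (mod 11).
  i = 2 (α = 2): (2−7)(2−4)(2−3)(2−10) = (−5)·(−2)·(−1)·(−8) = 80 ≡ 3, so v_2 = 3^{−1} = 4 (mod 11).
  i = 3 (α = 4): (4−7)(4−2)(4−3)(4−10) = (−3)·2·1·(−6) = 36 ≡ 3, so v_3 = 3^{−1} = 4 (mod 11).
  i = 4 (α = 3): (3−7)(3−2)(3−4)(3−10) = (−4)·1·(−1)·(−7) = −28 ≡ 5, so v_4 = 5^{−1} = 9 (mod 11).
  i = 5 (α = 10): (10−7)(10−2)(10−4)(10−3) = 3·8·6·7 = 1008 ≡ 7, so v_5 = 7^{−1} = 8 (mod 11).
  v = [8, 4, 4, 9, 8].
Step 2: syndromes of r = [9, 0, 3, 7, 1] (all sums mod 11).
  S_0 = Σ v_i r_i = 8·9 + 4·0 + 4·3 + 9·7 + 8·1 = 155 ≡ 1.
  S_1 = Σ v_i α_i r_i = 8·7·9 + 4·2·0 + 4·4·3 + 9·3·7 + 8·10·1 = 821 ≡ 7.
  α_i^2 mod 11 = [5, 4, 5, 9, 1].
  S_2 = Σ v_i α_i^2 r_i = 8·5·9 + 4·4·0 + 4·5·3 + 9·9·7 + 8·1·1 = 995 ≡ 5.
  S = (1, 7, 5) ≠ 0, so r is not a codeword (an error is present).
Step 3: locate the error. For a single error e at position i, S_ℓ = v_i·e·α_i^ℓ, so α_err = S_1/S_0.
  S_0^{−1} = 1^{−1} = 1 (mod 11), so α_err = 7·1 = 7 ≡ 7 = α_1. Error position i = 1.
  Consistency check: S_2/S_1 = 5·8 = 40 ≡ 7 = α_err ✓ (single-error assumption holds).
Step 4: error magnitude e = S_0/v_1 = S_0·∏_{j≠1}(α_1 − α_j) = 1·7 = 7 ≡ 7 (mod 11).
Step 5: correct position 1: c_1 = r_1 − e = 9 − 7 ≡ 2 (mod 11). Hence c = [2, 0, 3, 7, 1].
  Check: interpolating c through the α_i gives m(x) = 8 + 7·x (degree < 2) with m(α_i) = c_i for every i, so c is indeed a codeword.


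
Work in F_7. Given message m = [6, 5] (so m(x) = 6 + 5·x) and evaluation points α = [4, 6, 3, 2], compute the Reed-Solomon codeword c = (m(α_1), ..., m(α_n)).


c = [5, 1, 0, 2]

Message polynomial: m(x) = 6 + 5·x (mod 7).
For each evaluation point α_i, compute m(α_i) mod 7:
  α_1 = 4: Horner steps 5 → 5, so m(4) = 5.
  α_2 = 6: Horner steps 5 → 1, so m(6) = 1.
  α_3 = 3: Horner steps 5 → 0, so m(3) = 0.
  α_4 = 2: Horner steps 5 → 2, so m(2) = 2.
Codeword c = [5, 1, 0, 2] ∈ F_7^4.


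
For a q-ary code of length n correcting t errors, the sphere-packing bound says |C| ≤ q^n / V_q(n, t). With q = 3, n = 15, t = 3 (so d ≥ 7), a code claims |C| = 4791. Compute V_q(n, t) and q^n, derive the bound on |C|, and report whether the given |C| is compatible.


V_q(n, t) = 4091, q^n = 14348907, Hamming bound = 3507, |C| = 4791 > bound (violated).

Step 1: Compute V_q(n, t) = Σ_{j=0}^3 C(n, j) (q−1)^j.
  j = 0: C(15,0)·(2)^0 = 1·1 = 1.
  j = 1: C(15,1)·(2)^1 = 15·2 = 30.
  j = 2: C(15,2)·(2)^2 = 105·4 = 420.
  j = 3: C(15,3)·(2)^3 = 455·8 = 3640.
  V_q(n, t) = 1 + 30 + 420 + 3640 = 4091.
Step 2: q^n = 3^15 = 14348907.
Step 3: Hamming bound ⌊q^n / V_q(n,t)⌋ = ⌊14348907/4091⌋ = 3507.
Step 4: Compare |C| = 4791 to 3507: violated.
The claimed |C| lies above the Hamming bound, so no 3-ary code of length 15 with d ≥ 7 can have 4791 codewords.


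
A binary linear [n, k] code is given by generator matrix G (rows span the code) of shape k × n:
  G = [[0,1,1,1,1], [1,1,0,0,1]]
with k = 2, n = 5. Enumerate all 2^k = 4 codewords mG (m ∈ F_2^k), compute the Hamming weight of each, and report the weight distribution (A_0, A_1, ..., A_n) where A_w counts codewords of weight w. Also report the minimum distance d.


Weight distribution: A_0 = 1, A_3 = 2, A_4 = 1. Minimum distance d = 3.

Enumerate all 2^2 = 4 messages m ∈ F_2^2.
For each, compute codeword c = mG in F_2^5, then tally its weight.
  m = 00 → c = 00000, weight = 0.
  m = 10 → c = 01111, weight = 4.
  m = 01 → c = 11001, weight = 3.
  m = 11 → c = 10110, weight = 3.
Tally weights:
  weight 0: 1 codewords.
  weight 3: 2 codewords.
  weight 4: 1 codewords.
Minimum distance d = smallest w > 0 with A_w > 0 = 3.
Sanity: Σ A_w = 4 = 2^2 = 4 ✓.


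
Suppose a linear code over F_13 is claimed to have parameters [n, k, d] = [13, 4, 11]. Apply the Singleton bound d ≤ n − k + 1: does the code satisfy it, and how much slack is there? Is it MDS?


Singleton RHS = n − k + 1 = 10, slack = -1, bound violated (no such code; not MDS).

Singleton bound: d ≤ n − k + 1.
Here n = 13, k = 4, so n − k + 1 = 10.
Given d = 11, check d ≤ 10: NO.
Slack = (n − k + 1) − d = -1.
The slack is negative: d = 11 exceeds n − k + 1 = 10 by 1, so the Singleton bound is violated and no linear [13, 4, 11]_13 code can exist. In particular it is not MDS (MDS requires d = n − k + 1 exactly).
Description: the claimed parameters are [13, 4, 11]_13; such a code would be impossible (violates the Singleton bound).


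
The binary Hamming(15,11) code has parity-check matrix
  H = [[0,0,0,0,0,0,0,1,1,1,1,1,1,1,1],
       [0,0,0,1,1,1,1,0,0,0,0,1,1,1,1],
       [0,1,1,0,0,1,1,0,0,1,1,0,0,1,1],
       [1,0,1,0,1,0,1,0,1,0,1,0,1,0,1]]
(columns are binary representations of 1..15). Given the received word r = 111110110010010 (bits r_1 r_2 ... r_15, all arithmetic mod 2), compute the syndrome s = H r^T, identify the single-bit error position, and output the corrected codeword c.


s = (1, 0, 1, 1)^T, error position = 11, corrected codeword c = 111110110000010

Compute s = H r^T mod 2 one row at a time:
  s_1 = 1 + 0 + 0 + 1 + 0 + 0 + 1 + 0 = 3 ≡ 1 (mod 2).
  s_2 = 1 + 1 + 0 + 1 + 0 + 0 + 1 + 0 = 4 ≡ 0 (mod 2).
  s_3 = 1 + 1 + 0 + 1 + 0 + 1 + 1 + 0 = 5 ≡ 1 (mod 2).
  s_4 = 1 + 1 + 1 + 1 + 0 + 1 + 0 + 0 = 5 ≡ 1 (mod 2).
s = (1, 0, 1, 1)^T — this equals column 11 of H (binary 1011), so error is at position 11.
Correct: flip bit 11 of r = 111110110010010 to get c = 111110110000010.


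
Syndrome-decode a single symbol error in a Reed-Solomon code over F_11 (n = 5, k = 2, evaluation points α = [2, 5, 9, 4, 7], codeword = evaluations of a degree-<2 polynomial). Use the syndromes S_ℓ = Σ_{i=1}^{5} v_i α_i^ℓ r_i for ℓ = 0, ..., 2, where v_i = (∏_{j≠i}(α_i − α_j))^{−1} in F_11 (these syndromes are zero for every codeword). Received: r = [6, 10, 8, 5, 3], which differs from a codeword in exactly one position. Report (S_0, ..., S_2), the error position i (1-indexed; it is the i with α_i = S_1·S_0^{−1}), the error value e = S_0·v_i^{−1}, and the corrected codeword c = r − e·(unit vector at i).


S = (10, 4, 6), error at position 5, error magnitude e = 5, c = [6, 10, 8, 5, 9].

Step 1: column multipliers v_i = (∏_{j≠i}(α_i − α_j))^{−1} mod 11.
  i = 1 (α = 2): (2−5)(2−9)(2−4)(2−7) = (−3)·(−7)·(−2)·(−5) = 210 ≡ 1, so v_1 = 1^{−1} = 1 (mod 11).
  i = 2 (α = 5): (5−2)(5−9)(5−4)(5−7) = 3·(−4)·1·(−2) = 24 ≡ 2, so v_2 = 2^{−1} = 6 (mod 11).
  i = 3 (α = 9): (9−2)(9−5)(9−4)(9−7) = 7·4·5·2 = 280 ≡ 5, so v_3 = 5^{−1} = 9 (mod 11).
  i = 4 (α = 4): (4−2)(4−5)(4−9)(4−7) = 2·(−1)·(−5)·(−3) = −30 ≡ 3, so v_4 = 3^{−1} = 4 (mod 11).
  i = 5 (α = 7): (7−2)(7−5)(7−9)(7−4) = 5·2·(−2)·3 = −60 ≡ 6, so v_5 = 6^{−1} = 2 (mod 11).
  v = [1, 6, 9, 4, 2].
Step 2: syndromes of r = [6, 10, 8, 5, 3] (all sums mod 11).
  S_0 = Σ v_i r_i = 1·6 + 6·10 + 9·8 + 4·5 + 2·3 = 164 ≡ 10.
  S_1 = Σ v_i α_i r_i = 1·2·6 + 6·5·10 + 9·9·8 + 4·4·5 + 2·7·3 = 1082 ≡ 4.
  α_i^2 mod 11 = [4, 3, 4, 5, 5].
  S_2 = Σ v_i α_i^2 r_i = 1·4·6 + 6·3·10 + 9·4·8 + 4·5·5 + 2·5·3 = 622 ≡ 6.
  S = (10, 4, 6) ≠ 0, so r is not a codeword (an error is present).
Step 3: locate the error. For a single error e at position i, S_ℓ = v_i·e·α_i^ℓ, so α_err = S_1/S_0.
  S_0^{−1} = 10^{−1} = 10 (mod 11), so α_err = 4·10 = 40 ≡ 7 = α_5. Error position i = 5.
  Consistency check: S_2/S_1 = 6·3 = 18 ≡ 7 = α_err ✓ (single-error assumption holds).
Step 4: error magnitude e = S_0/v_5 = S_0·∏_{j≠5}(α_5 − α_j) = 10·6 = 60 ≡ 5 (mod 11).
Step 5: correct position 5: c_5 = r_5 − e = 3 − 5 ≡ 9 (mod 11). Hence c = [6, 10, 8, 5, 9].
  Check: interpolating c through the α_i gives m(x) = 7 + 5·x (degree < 2) with m(α_i) = c_i for every i, so c is indeed a codeword.


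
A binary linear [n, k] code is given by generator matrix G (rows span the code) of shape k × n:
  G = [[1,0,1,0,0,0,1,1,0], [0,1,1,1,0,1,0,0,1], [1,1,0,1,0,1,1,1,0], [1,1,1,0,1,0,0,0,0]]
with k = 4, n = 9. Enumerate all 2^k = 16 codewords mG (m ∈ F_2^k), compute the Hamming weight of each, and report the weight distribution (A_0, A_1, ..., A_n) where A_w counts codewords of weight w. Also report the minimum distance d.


Weight distribution: A_0 = 1, A_1 = 1, A_4 = 5, A_5 = 5, A_6 = 2, A_7 = 2. Minimum distance d = 1.

Enumerate all 2^4 = 16 messages m ∈ F_2^4.
For each, compute codeword c = mG in F_2^9, then tally its weight.
  m = 0000 → c = 000000000, weight = 0.
  m = 1000 → c = 101000110, weight = 4.
  m = 0100 → c = 011101001, weight = 5.
  m = 1100 → c = 110101111, weight = 7.
  m = 0010 → c = 110101110, weight = 6.
  m = 1010 → c = 011101000, weight = 4.
  m = 0110 → c = 101000111, weight = 5.
  m = 1110 → c = 000000001, weight = 1.
  m = 0001 → c = 111010000, weight = 4.
  m = 1001 → c = 010010110, weight = 4.
  m = 0101 → c = 100111001, weight = 5.
  m = 1101 → c = 001111111, weight = 7.
  m = 0011 → c = 001111110, weight = 6.
  m = 1011 → c = 100111000, weight = 4.
  m = 0111 → c = 010010111, weight = 5.
  m = 1111 → c = 111010001, weight = 5.
Tally weights:
  weight 0: 1 codewords.
  weight 1: 1 codewords.
  weight 4: 5 codewords.
  weight 5: 5 codewords.
  weight 6: 2 codewords.
  weight 7: 2 codewords.
Minimum distance d = smallest w > 0 with A_w > 0 = 1.
Sanity: Σ A_w = 16 = 2^4 = 16 ✓.


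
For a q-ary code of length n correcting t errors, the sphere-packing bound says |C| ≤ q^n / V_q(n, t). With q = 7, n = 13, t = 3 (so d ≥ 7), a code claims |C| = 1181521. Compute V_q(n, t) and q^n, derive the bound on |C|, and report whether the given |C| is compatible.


V_q(n, t) = 64663, q^n = 96889010407, Hamming bound = 1498368, |C| = 1181521 ≤ bound (satisfied).

Step 1: Compute V_q(n, t) = Σ_{j=0}^3 C(n, j) (q−1)^j.
  j = 0: C(13,0)·(6)^0 = 1·1 = 1.
  j = 1: C(13,1)·(6)^1 = 13·6 = 78.
  j = 2: C(13,2)·(6)^2 = 78·36 = 2808.
  j = 3: C(13,3)·(6)^3 = 286·216 = 61776.
  V_q(n, t) = 1 + 78 + 2808 + 61776 = 64663.
Step 2: q^n = 7^13 = 96889010407.
Step 3: Hamming bound ⌊q^n / V_q(n,t)⌋ = ⌊96889010407/64663⌋ = 1498368.
Step 4: Compare |C| = 1181521 to 1498368: satisfied.
The claimed |C| lies below the Hamming bound.


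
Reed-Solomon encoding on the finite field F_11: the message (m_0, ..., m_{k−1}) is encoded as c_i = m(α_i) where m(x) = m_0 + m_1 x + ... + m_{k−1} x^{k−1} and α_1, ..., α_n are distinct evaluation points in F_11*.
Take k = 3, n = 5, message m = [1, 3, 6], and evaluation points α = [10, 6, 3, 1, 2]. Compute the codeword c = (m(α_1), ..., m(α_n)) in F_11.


c = [4, 4, 9, 10, 9]

Message polynomial: m(x) = 1 + 3·x + 6·x^2 (mod 11).
For each evaluation point α_i, compute m(α_i) mod 11:
  α_1 = 10: Horner steps 6 → 8 → 4, so m(10) = 4.
  α_2 = 6: Horner steps 6 → 6 → 4, so m(6) = 4.
  α_3 = 3: Horner steps 6 → 10 → 9, so m(3) = 9.
  α_4 = 1: Horner steps 6 → 9 → 10, so m(1) = 10.
  α_5 = 2: Horner steps 6 → 4 → 9, so m(2) = 9.
Codeword c = [4, 4, 9, 10, 9] ∈ F_11^5.


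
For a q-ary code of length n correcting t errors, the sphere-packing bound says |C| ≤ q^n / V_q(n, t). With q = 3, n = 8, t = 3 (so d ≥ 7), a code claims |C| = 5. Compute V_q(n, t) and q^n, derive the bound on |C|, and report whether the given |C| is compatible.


V_q(n, t) = 577, q^n = 6561, Hamming bound = 11, |C| = 5 ≤ bound (satisfied).

Step 1: Compute V_q(n, t) = Σ_{j=0}^3 C(n, j) (q−1)^j.
  j = 0: C(8,0)·(2)^0 = 1·1 = 1.
  j = 1: C(8,1)·(2)^1 = 8·2 = 16.
  j = 2: C(8,2)·(2)^2 = 28·4 = 112.
  j = 3: C(8,3)·(2)^3 = 56·8 = 448.
  V_q(n, t) = 1 + 16 + 112 + 448 = 577.
Step 2: q^n = 3^8 = 6561.
Step 3: Hamming bound ⌊q^n / V_q(n,t)⌋ = ⌊6561/577⌋ = 11.
Step 4: Compare |C| = 5 to 11: satisfied.
The claimed |C| lies below the Hamming bound.


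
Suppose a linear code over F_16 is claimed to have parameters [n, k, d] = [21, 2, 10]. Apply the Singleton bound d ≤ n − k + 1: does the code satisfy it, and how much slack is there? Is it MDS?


Singleton RHS = n − k + 1 = 20, slack = 10, bound satisfied, not MDS.

Singleton bound: d ≤ n − k + 1.
Here n = 21, k = 2, so n − k + 1 = 20.
Given d = 10, check d ≤ 20: YES.
Slack = (n − k + 1) − d = 10.
The code is NOT MDS (slack = 10 > 0).
Description: the claimed parameters are [21, 2, 10]_16; such a code would be non-MDS.


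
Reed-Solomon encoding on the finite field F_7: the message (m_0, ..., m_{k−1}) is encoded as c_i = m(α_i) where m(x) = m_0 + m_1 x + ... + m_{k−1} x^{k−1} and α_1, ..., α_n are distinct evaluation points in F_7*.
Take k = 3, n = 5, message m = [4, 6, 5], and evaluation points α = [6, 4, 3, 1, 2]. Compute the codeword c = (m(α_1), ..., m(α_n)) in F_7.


c = [3, 3, 4, 1, 1]

Message polynomial: m(x) = 4 + 6·x + 5·x^2 (mod 7).
For each evaluation point α_i, compute m(α_i) mod 7:
  α_1 = 6: Horner steps 5 → 1 → 3, so m(6) = 3.
  α_2 = 4: Horner steps 5 → 5 → 3, so m(4) = 3.
  α_3 = 3: Horner steps 5 → 0 → 4, so m(3) = 4.
  α_4 = 1: Horner steps 5 → 4 → 1, so m(1) = 1.
  α_5 = 2: Horner steps 5 → 2 → 1, so m(2) = 1.
Codeword c = [3, 3, 4, 1, 1] ∈ F_7^5.


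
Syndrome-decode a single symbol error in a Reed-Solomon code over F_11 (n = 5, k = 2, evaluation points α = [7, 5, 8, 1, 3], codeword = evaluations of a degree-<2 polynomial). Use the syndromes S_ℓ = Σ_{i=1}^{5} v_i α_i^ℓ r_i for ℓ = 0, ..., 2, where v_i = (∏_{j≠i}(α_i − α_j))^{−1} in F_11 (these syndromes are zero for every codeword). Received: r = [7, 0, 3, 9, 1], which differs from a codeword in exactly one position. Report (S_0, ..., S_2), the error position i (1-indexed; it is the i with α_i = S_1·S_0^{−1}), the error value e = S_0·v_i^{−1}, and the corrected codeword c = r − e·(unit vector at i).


S = (10, 6, 8), error at position 2, error magnitude e = 7, c = [7, 4, 3, 9, 1].

Step 1: column multipliers v_i = (∏_{j≠i}(α_i − α_j))^{−1} mod 11.
  i = 1 (α = 7): (7−5)(7−8)(7−1)(7−3) = 2·(−1)·6·4 = −48 ≡ 7, so v_1 = 7^{−1} = 8 (mod 11).
  i = 2 (α = 5): (5−7)(5−8)(5−1)(5−3) = (−2)·(−3)·4·2 = 48 ≡ 4, so v_2 = 4^{−1} = 3 (mod 11).
  i = 3 (α = 8): (8−7)(8−5)(8−1)(8−3) = 1·3·7·5 = 105 ≡ 6, so v_3 = 6^{−1} = 2 (mod 11).
  i = 4 (α = 1): (1−7)(1−5)(1−8)(1−3) = (−6)·(−4)·(−7)·(−2) = 336 ≡ 6, so v_4 = 6^{−1} = 2 (mod 11).
  i = 5 (α = 3): (3−7)(3−5)(3−8)(3−1) = (−4)·(−2)·(−5)·2 = −80 ≡ 8, so v_5 = 8^{−1} = 7 (mod 11).
  v = [8, 3, 2, 2, 7].
Step 2: syndromes of r = [7, 0, 3, 9, 1] (all sums mod 11).
  S_0 = Σ v_i r_i = 8·7 + 3·0 + 2·3 + 2·9 + 7·1 = 87 ≡ 10.
  S_1 = Σ v_i α_i r_i = 8·7·7 + 3·5·0 + 2·8·3 + 2·1·9 + 7·3·1 = 479 ≡ 6.
  α_i^2 mod 11 = [5, 3, 9, 1, 9].
  S_2 = Σ v_i α_i^2 r_i = 8·5·7 + 3·3·0 + 2·9·3 + 2·1·9 + 7·9·1 = 415 ≡ 8.
  S = (10, 6, 8) ≠ 0, so r is not a codeword (an error is present).
Step 3: locate the error. For a single error e at position i, S_ℓ = v_i·e·α_i^ℓ, so α_err = S_1/S_0.
  S_0^{−1} = 10^{−1} = 10 (mod 11), so α_err = 6·10 = 60 ≡ 5 = α_2. Error position i = 2.
  Consistency check: S_2/S_1 = 8·2 = 16 ≡ 5 = α_err ✓ (single-error assumption holds).
Step 4: error magnitude e = S_0/v_2 = S_0·∏_{j≠2}(α_2 − α_j) = 10·4 = 40 ≡ 7 (mod 11).
Step 5: correct position 2: c_2 = r_2 − e = 0 − 7 ≡ 4 (mod 11). Hence c = [7, 4, 3, 9, 1].
  Check: interpolating c through the α_i gives m(x) = 2 + 7·x (degree < 2) with m(α_i) = c_i for every i, so c is indeed a codeword.
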